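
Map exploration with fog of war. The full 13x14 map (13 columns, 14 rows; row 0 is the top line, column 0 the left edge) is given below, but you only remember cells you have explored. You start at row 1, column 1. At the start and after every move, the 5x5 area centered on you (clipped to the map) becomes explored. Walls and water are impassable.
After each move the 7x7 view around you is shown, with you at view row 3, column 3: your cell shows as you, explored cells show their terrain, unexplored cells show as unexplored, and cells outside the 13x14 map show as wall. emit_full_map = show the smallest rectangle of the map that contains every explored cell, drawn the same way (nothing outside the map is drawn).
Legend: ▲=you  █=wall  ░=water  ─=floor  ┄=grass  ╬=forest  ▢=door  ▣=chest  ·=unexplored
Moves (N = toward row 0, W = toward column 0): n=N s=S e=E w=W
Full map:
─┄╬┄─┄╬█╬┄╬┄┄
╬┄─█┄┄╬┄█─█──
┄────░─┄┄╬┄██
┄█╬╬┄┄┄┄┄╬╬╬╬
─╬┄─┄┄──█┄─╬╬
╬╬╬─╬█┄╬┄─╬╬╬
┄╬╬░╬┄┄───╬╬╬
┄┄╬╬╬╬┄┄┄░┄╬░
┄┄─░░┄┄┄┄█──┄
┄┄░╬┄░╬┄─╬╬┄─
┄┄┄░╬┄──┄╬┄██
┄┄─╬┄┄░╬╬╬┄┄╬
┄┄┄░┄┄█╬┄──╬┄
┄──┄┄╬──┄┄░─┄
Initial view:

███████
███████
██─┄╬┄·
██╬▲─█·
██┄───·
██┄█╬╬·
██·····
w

███████
███████
███─┄╬┄
███▲┄─█
███┄───
███┄█╬╬
███····

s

███████
███─┄╬┄
███╬┄─█
███▲───
███┄█╬╬
███─╬┄·
███····

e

███████
██─┄╬┄·
██╬┄─█·
██┄▲──·
██┄█╬╬·
██─╬┄─·
██·····

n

███████
███████
██─┄╬┄·
██╬▲─█·
██┄───·
██┄█╬╬·
██─╬┄─·

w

███████
███████
███─┄╬┄
███▲┄─█
███┄───
███┄█╬╬
███─╬┄─

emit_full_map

─┄╬┄
▲┄─█
┄───
┄█╬╬
─╬┄─

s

███████
███─┄╬┄
███╬┄─█
███▲───
███┄█╬╬
███─╬┄─
███····

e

███████
██─┄╬┄·
██╬┄─█·
██┄▲──·
██┄█╬╬·
██─╬┄─·
██·····

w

███████
███─┄╬┄
███╬┄─█
███▲───
███┄█╬╬
███─╬┄─
███····

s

███─┄╬┄
███╬┄─█
███┄───
███▲█╬╬
███─╬┄─
███╬╬╬·
███····

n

███████
███─┄╬┄
███╬┄─█
███▲───
███┄█╬╬
███─╬┄─
███╬╬╬·

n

███████
███████
███─┄╬┄
███▲┄─█
███┄───
███┄█╬╬
███─╬┄─

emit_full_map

─┄╬┄
▲┄─█
┄───
┄█╬╬
─╬┄─
╬╬╬·


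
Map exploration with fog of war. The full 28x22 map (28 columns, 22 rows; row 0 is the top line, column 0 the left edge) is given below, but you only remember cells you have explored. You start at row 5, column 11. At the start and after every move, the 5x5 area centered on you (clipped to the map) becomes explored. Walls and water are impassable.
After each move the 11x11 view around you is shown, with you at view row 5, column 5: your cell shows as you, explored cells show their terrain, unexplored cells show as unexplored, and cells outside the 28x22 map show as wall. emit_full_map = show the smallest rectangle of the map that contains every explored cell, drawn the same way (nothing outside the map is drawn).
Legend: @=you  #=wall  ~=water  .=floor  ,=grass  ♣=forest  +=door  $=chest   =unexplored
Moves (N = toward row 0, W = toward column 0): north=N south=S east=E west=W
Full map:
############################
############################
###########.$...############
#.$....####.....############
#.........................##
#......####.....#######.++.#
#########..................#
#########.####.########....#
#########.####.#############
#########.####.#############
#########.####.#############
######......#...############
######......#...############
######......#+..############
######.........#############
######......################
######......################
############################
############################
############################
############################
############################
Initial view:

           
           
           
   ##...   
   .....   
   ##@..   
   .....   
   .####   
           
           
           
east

           
           
           
  ##....   
  ......   
  ##.@..   
  ......   
  .####.   
           
           
           

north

###########
           
           
   #.$..   
  ##....   
  ...@..   
  ##....   
  ......   
  .####.   
           
           

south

           
           
   #.$..   
  ##....   
  ......   
  ##.@..   
  ......   
  .####.   
           
           
           

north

###########
           
           
   #.$..   
  ##....   
  ...@..   
  ##....   
  ......   
  .####.   
           
           

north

###########
###########
           
   #####   
   #.$..   
  ##.@..   
  ......   
  ##....   
  ......   
  .####.   
           

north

###########
###########
###########
   #####   
   #####   
   #.@..   
  ##....   
  ......   
  ##....   
  ......   
  .####.   

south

###########
###########
   #####   
   #####   
   #.$..   
  ##.@..   
  ......   
  ##....   
  ......   
  .####.   
           

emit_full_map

 #####
 #####
 #.$..
##.@..
......
##....
......
.####.

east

###########
###########
  #####    
  ######   
  #.$...   
 ##..@..   
 .......   
 ##.....   
 ......    
 .####.    
           

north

###########
###########
###########
  ######   
  ######   
  #.$@..   
 ##.....   
 .......   
 ##.....   
 ......    
 .####.    

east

###########
###########
###########
 #######   
 #######   
 #.$.@.#   
##.....#   
........   
##.....    
......     
.####.     

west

###########
###########
###########
  #######  
  #######  
  #.$@..#  
 ##.....#  
 ........  
 ##.....   
 ......    
 .####.    

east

###########
###########
###########
 #######   
 #######   
 #.$.@.#   
##.....#   
........   
##.....    
......     
.####.     

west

###########
###########
###########
  #######  
  #######  
  #.$@..#  
 ##.....#  
 ........  
 ##.....   
 ......    
 .####.    

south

###########
###########
  #######  
  #######  
  #.$...#  
 ##..@..#  
 ........  
 ##.....   
 ......    
 .####.    
           

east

###########
###########
 #######   
 #######   
 #.$...#   
##...@.#   
........   
##.....#   
......     
.####.     
           

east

###########
###########
#######    
########   
#.$...##   
#....@##   
........   
#.....##   
.....      
####.      
           

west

###########
###########
 #######   
 ########  
 #.$...##  
##...@.##  
.........  
##.....##  
......     
.####.     
           

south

###########
 #######   
 ########  
 #.$...##  
##.....##  
.....@...  
##.....##  
........   
.####.     
           
           

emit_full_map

 ####### 
 ########
 #.$...##
##.....##
.....@...
##.....##
........ 
.####.   

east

###########
#######    
########   
#.$...##   
#.....##   
.....@..   
#.....##   
........   
####.      
           
           

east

###########
######     
#######    
.$...###   
.....###   
.....@..   
.....###   
........   
###.       
           
           

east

###########
#####      
######     
$...####   
....####   
.....@..   
....####   
........   
##.        
           
           

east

###########
####       
#####      
...#####   
...#####   
.....@..   
...#####   
........   
#.         
           
           

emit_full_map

 #######    
 ########   
 #.$...#####
##.....#####
.........@..
##.....#####
............
.####.      


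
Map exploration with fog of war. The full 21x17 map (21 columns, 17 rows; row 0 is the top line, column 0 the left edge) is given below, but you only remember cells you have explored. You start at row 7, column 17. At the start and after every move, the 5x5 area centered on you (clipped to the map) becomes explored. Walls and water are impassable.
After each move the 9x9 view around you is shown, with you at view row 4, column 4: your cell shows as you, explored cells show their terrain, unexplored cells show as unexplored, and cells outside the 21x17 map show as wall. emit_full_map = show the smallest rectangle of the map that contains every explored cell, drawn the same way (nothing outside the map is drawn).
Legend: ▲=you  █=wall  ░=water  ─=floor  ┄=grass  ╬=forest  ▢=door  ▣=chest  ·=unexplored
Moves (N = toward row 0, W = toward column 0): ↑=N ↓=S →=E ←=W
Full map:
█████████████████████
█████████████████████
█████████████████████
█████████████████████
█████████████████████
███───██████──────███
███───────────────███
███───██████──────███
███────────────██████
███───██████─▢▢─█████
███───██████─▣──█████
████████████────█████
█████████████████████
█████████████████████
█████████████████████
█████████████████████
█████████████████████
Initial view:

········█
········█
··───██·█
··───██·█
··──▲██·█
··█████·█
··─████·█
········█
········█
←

·········
·········
··────██·
··────██·
··──▲─██·
··─█████·
··▢─████·
·········
·········

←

·········
·········
··─────██
··─────██
··──▲──██
··──█████
··▢▢─████
·········
·········

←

·········
·········
··──────█
··──────█
··──▲───█
··───████
··─▢▢─███
·········
·········

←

·········
·········
··█──────
··───────
··█─▲────
··────███
··█─▢▢─██
·········
·········

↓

·········
··█──────
··───────
··█──────
··──▲─███
··█─▢▢─██
··█─▣──··
·········
·········

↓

··█──────
··───────
··█──────
··────███
··█─▲▢─██
··█─▣──··
··█────··
·········
·········

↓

··───────
··█──────
··────███
··█─▢▢─██
··█─▲──··
··█────··
··█████··
·········
·········

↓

··█──────
··────███
··█─▢▢─██
··█─▣──··
··█─▲──··
··█████··
··█████··
·········
·········

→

·█──────█
·────████
·█─▢▢─███
·█─▣──█··
·█──▲─█··
·██████··
·██████··
·········
·········

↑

·───────█
·█──────█
·────████
·█─▢▢─███
·█─▣▲─█··
·█────█··
·██████··
·██████··
·········

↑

·█──────█
·───────█
·█──────█
·────████
·█─▢▲─███
·█─▣──█··
·█────█··
·██████··
·██████··

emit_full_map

█──────██
───────██
█──────██
────█████
█─▢▲─████
█─▣──█···
█────█···
██████···
██████···

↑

·········
·█──────█
·───────█
·█──────█
·───▲████
·█─▢▢─███
·█─▣──█··
·█────█··
·██████··

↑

·········
·········
·█──────█
·───────█
·█──▲───█
·────████
·█─▢▢─███
·█─▣──█··
·█────█··

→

·········
·········
█──────██
───────██
█───▲──██
────█████
█─▢▢─████
█─▣──█···
█────█···

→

·········
·········
──────██·
──────██·
────▲─██·
───█████·
─▢▢─████·
─▣──█····
────█····

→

········█
········█
─────██·█
─────██·█
────▲██·█
──█████·█
▢▢─████·█
▣──█····█
───█····█

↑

········█
········█
··█████·█
─────██·█
────▲██·█
─────██·█
──█████·█
▢▢─████·█
▣──█····█

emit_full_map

····█████
█──────██
──────▲██
█──────██
────█████
█─▢▢─████
█─▣──█···
█────█···
██████···
██████···

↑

········█
········█
··█████·█
··█████·█
────▲██·█
─────██·█
─────██·█
──█████·█
▢▢─████·█

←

·········
·········
··██████·
··██████·
────▲─██·
──────██·
──────██·
───█████·
─▢▢─████·

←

·········
·········
··███████
··███████
█───▲──██
───────██
█──────██
────█████
█─▢▢─████

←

·········
·········
··███████
··███████
·█──▲───█
·───────█
·█──────█
·────████
·█─▢▢─███

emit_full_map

·████████
·████████
█──▲───██
───────██
█──────██
────█████
█─▢▢─████
█─▣──█···
█────█···
██████···
██████···


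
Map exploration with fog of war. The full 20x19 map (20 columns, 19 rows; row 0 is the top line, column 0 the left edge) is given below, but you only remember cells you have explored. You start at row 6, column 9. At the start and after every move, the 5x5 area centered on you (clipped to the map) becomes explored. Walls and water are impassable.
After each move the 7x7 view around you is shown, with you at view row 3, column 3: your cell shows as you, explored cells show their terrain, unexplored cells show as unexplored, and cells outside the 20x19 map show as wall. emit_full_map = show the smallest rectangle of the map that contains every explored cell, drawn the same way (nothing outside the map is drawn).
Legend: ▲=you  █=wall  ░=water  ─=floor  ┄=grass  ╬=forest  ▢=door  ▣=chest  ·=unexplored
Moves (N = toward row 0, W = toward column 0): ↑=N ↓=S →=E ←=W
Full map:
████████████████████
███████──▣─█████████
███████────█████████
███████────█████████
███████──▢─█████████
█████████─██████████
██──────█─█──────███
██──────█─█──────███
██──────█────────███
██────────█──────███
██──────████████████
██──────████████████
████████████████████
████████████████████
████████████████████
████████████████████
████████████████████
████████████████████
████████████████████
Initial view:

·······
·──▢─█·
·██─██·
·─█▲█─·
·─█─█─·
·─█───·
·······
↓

·──▢─█·
·██─██·
·─█─█─·
·─█▲█─·
·─█───·
·───█─·
·······

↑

·······
·──▢─█·
·██─██·
·─█▲█─·
·─█─█─·
·─█───·
·───█─·

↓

·──▢─█·
·██─██·
·─█─█─·
·─█▲█─·
·─█───·
·───█─·
·······

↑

·······
·──▢─█·
·██─██·
·─█▲█─·
·─█─█─·
·─█───·
·───█─·


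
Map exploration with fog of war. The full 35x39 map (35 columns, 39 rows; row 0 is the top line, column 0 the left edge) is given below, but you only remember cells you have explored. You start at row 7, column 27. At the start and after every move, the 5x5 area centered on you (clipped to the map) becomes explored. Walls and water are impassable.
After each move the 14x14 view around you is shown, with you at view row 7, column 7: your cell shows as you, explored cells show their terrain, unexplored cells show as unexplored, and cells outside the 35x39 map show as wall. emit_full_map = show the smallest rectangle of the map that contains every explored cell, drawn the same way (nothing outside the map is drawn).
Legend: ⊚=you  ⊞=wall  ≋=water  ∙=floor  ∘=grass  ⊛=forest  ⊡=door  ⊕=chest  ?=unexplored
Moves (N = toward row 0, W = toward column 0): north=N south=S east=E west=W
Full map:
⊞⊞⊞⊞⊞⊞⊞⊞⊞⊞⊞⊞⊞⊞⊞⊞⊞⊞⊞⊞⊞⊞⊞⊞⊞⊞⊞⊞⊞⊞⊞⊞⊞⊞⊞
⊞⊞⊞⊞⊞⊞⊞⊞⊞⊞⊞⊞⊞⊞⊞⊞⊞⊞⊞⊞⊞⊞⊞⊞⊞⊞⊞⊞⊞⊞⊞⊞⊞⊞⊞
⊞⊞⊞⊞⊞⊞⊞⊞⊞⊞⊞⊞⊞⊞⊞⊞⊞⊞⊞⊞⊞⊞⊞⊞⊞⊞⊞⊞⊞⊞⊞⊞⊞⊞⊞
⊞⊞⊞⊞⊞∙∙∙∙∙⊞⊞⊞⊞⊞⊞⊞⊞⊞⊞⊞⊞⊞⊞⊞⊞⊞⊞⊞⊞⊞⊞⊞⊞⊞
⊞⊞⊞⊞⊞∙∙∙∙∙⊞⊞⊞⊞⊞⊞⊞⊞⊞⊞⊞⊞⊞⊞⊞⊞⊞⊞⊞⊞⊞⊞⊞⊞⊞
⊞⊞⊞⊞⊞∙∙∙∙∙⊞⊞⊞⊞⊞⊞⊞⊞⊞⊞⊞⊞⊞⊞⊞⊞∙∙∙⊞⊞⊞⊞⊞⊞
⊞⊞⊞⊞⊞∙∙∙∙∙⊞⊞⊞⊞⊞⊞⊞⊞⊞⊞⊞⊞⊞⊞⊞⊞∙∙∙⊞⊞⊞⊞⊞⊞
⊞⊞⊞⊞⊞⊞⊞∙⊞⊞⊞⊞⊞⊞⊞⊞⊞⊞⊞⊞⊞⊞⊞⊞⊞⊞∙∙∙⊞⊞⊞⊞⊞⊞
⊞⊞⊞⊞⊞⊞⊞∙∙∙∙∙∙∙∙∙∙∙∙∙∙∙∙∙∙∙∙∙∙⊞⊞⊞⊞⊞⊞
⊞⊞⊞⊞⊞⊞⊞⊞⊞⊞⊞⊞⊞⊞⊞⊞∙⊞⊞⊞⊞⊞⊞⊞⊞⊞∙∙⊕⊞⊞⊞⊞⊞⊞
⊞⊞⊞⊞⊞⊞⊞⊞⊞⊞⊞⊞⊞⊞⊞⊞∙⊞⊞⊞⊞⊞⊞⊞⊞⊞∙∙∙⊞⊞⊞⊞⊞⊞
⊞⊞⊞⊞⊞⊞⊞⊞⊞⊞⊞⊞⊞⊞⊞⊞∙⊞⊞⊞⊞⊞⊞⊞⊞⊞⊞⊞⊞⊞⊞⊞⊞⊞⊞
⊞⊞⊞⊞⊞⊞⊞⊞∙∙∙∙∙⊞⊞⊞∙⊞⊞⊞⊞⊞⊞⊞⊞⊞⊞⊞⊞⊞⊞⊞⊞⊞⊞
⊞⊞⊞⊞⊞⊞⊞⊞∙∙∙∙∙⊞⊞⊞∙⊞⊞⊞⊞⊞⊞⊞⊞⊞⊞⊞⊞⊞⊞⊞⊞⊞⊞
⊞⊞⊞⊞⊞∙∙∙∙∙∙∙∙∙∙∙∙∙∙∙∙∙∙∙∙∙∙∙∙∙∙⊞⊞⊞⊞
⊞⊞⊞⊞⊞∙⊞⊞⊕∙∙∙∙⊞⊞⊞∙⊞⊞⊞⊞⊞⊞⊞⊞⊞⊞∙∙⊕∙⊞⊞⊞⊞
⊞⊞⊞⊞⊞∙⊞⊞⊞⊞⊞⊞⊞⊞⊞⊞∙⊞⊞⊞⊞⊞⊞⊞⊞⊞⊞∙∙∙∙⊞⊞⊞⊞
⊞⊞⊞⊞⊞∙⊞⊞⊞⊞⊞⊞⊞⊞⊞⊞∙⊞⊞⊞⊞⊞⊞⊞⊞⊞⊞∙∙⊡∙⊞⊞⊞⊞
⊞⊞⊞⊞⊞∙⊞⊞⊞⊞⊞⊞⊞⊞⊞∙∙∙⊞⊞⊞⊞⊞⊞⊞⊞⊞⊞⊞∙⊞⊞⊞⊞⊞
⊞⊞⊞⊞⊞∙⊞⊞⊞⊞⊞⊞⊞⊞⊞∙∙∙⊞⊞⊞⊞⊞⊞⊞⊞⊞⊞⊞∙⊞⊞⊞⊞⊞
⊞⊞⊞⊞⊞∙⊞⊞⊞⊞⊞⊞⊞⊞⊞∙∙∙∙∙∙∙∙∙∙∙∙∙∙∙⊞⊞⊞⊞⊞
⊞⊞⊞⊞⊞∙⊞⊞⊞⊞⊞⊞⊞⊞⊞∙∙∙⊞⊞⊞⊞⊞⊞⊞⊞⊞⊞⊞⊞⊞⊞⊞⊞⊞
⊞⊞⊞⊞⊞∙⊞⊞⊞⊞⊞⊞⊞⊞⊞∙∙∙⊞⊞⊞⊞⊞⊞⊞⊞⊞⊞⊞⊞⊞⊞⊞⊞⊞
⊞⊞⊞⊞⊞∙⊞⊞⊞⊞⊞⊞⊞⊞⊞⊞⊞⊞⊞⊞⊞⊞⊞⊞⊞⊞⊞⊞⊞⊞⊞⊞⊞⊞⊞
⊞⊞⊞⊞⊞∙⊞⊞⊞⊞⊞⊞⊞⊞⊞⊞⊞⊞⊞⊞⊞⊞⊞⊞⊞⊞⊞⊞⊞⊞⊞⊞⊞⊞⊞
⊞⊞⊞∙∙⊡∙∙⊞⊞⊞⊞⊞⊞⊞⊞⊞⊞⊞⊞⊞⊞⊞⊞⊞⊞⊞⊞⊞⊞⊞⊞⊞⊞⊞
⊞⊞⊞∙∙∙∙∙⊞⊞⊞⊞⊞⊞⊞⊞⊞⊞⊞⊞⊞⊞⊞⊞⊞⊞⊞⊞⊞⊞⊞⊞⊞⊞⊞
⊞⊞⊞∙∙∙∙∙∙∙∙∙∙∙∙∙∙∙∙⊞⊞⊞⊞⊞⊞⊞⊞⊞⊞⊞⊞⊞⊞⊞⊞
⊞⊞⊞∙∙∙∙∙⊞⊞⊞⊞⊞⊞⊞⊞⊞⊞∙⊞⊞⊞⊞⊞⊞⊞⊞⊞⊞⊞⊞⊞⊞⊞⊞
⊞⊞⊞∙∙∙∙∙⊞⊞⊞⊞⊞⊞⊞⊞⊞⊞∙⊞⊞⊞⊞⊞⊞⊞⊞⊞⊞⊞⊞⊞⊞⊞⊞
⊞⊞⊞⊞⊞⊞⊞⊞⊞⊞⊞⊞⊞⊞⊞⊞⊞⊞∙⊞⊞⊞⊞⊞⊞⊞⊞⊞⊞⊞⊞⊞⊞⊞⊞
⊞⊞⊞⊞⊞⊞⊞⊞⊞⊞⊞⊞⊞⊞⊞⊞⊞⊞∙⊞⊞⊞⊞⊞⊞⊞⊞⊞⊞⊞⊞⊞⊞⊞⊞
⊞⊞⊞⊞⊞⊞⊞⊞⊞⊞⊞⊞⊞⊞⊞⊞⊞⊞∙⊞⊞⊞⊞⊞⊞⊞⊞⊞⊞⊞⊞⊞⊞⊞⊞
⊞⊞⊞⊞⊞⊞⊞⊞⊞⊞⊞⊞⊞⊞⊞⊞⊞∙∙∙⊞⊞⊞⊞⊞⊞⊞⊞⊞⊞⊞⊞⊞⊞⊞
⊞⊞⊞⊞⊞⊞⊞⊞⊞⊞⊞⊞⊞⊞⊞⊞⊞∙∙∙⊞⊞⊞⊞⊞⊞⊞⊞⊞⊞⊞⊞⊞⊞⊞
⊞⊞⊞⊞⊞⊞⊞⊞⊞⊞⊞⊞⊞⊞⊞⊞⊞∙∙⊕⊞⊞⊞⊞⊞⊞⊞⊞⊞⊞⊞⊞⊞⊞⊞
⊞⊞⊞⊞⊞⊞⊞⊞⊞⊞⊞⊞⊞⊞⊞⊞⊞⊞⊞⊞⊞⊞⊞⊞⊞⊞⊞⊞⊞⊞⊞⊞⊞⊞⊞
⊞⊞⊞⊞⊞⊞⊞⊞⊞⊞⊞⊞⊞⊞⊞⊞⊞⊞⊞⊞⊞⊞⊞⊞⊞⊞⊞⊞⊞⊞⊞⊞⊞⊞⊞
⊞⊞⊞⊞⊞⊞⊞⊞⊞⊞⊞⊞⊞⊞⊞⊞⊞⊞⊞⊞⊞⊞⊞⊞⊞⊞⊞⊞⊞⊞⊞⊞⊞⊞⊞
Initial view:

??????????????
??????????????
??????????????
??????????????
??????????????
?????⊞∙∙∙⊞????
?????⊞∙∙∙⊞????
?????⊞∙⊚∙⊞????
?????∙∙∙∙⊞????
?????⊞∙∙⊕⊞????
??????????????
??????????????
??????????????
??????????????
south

??????????????
??????????????
??????????????
??????????????
?????⊞∙∙∙⊞????
?????⊞∙∙∙⊞????
?????⊞∙∙∙⊞????
?????∙∙⊚∙⊞????
?????⊞∙∙⊕⊞????
?????⊞∙∙∙⊞????
??????????????
??????????????
??????????????
??????????????

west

??????????????
??????????????
??????????????
??????????????
??????⊞∙∙∙⊞???
?????⊞⊞∙∙∙⊞???
?????⊞⊞∙∙∙⊞???
?????∙∙⊚∙∙⊞???
?????⊞⊞∙∙⊕⊞???
?????⊞⊞∙∙∙⊞???
??????????????
??????????????
??????????????
??????????????

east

??????????????
??????????????
??????????????
??????????????
?????⊞∙∙∙⊞????
????⊞⊞∙∙∙⊞????
????⊞⊞∙∙∙⊞????
????∙∙∙⊚∙⊞????
????⊞⊞∙∙⊕⊞????
????⊞⊞∙∙∙⊞????
??????????????
??????????????
??????????????
??????????????

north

??????????????
??????????????
??????????????
??????????????
??????????????
?????⊞∙∙∙⊞????
????⊞⊞∙∙∙⊞????
????⊞⊞∙⊚∙⊞????
????∙∙∙∙∙⊞????
????⊞⊞∙∙⊕⊞????
????⊞⊞∙∙∙⊞????
??????????????
??????????????
??????????????

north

⊞⊞⊞⊞⊞⊞⊞⊞⊞⊞⊞⊞⊞⊞
??????????????
??????????????
??????????????
??????????????
?????⊞⊞⊞⊞⊞????
?????⊞∙∙∙⊞????
????⊞⊞∙⊚∙⊞????
????⊞⊞∙∙∙⊞????
????∙∙∙∙∙⊞????
????⊞⊞∙∙⊕⊞????
????⊞⊞∙∙∙⊞????
??????????????
??????????????

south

??????????????
??????????????
??????????????
??????????????
?????⊞⊞⊞⊞⊞????
?????⊞∙∙∙⊞????
????⊞⊞∙∙∙⊞????
????⊞⊞∙⊚∙⊞????
????∙∙∙∙∙⊞????
????⊞⊞∙∙⊕⊞????
????⊞⊞∙∙∙⊞????
??????????????
??????????????
??????????????

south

??????????????
??????????????
??????????????
?????⊞⊞⊞⊞⊞????
?????⊞∙∙∙⊞????
????⊞⊞∙∙∙⊞????
????⊞⊞∙∙∙⊞????
????∙∙∙⊚∙⊞????
????⊞⊞∙∙⊕⊞????
????⊞⊞∙∙∙⊞????
??????????????
??????????????
??????????????
??????????????

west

??????????????
??????????????
??????????????
??????⊞⊞⊞⊞⊞???
??????⊞∙∙∙⊞???
?????⊞⊞∙∙∙⊞???
?????⊞⊞∙∙∙⊞???
?????∙∙⊚∙∙⊞???
?????⊞⊞∙∙⊕⊞???
?????⊞⊞∙∙∙⊞???
??????????????
??????????????
??????????????
??????????????

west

??????????????
??????????????
??????????????
???????⊞⊞⊞⊞⊞??
???????⊞∙∙∙⊞??
?????⊞⊞⊞∙∙∙⊞??
?????⊞⊞⊞∙∙∙⊞??
?????∙∙⊚∙∙∙⊞??
?????⊞⊞⊞∙∙⊕⊞??
?????⊞⊞⊞∙∙∙⊞??
??????????????
??????????????
??????????????
??????????????

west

??????????????
??????????????
??????????????
????????⊞⊞⊞⊞⊞?
????????⊞∙∙∙⊞?
?????⊞⊞⊞⊞∙∙∙⊞?
?????⊞⊞⊞⊞∙∙∙⊞?
?????∙∙⊚∙∙∙∙⊞?
?????⊞⊞⊞⊞∙∙⊕⊞?
?????⊞⊞⊞⊞∙∙∙⊞?
??????????????
??????????????
??????????????
??????????????

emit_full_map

???⊞⊞⊞⊞⊞
???⊞∙∙∙⊞
⊞⊞⊞⊞∙∙∙⊞
⊞⊞⊞⊞∙∙∙⊞
∙∙⊚∙∙∙∙⊞
⊞⊞⊞⊞∙∙⊕⊞
⊞⊞⊞⊞∙∙∙⊞

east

??????????????
??????????????
??????????????
???????⊞⊞⊞⊞⊞??
???????⊞∙∙∙⊞??
????⊞⊞⊞⊞∙∙∙⊞??
????⊞⊞⊞⊞∙∙∙⊞??
????∙∙∙⊚∙∙∙⊞??
????⊞⊞⊞⊞∙∙⊕⊞??
????⊞⊞⊞⊞∙∙∙⊞??
??????????????
??????????????
??????????????
??????????????

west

??????????????
??????????????
??????????????
????????⊞⊞⊞⊞⊞?
????????⊞∙∙∙⊞?
?????⊞⊞⊞⊞∙∙∙⊞?
?????⊞⊞⊞⊞∙∙∙⊞?
?????∙∙⊚∙∙∙∙⊞?
?????⊞⊞⊞⊞∙∙⊕⊞?
?????⊞⊞⊞⊞∙∙∙⊞?
??????????????
??????????????
??????????????
??????????????

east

??????????????
??????????????
??????????????
???????⊞⊞⊞⊞⊞??
???????⊞∙∙∙⊞??
????⊞⊞⊞⊞∙∙∙⊞??
????⊞⊞⊞⊞∙∙∙⊞??
????∙∙∙⊚∙∙∙⊞??
????⊞⊞⊞⊞∙∙⊕⊞??
????⊞⊞⊞⊞∙∙∙⊞??
??????????????
??????????????
??????????????
??????????????


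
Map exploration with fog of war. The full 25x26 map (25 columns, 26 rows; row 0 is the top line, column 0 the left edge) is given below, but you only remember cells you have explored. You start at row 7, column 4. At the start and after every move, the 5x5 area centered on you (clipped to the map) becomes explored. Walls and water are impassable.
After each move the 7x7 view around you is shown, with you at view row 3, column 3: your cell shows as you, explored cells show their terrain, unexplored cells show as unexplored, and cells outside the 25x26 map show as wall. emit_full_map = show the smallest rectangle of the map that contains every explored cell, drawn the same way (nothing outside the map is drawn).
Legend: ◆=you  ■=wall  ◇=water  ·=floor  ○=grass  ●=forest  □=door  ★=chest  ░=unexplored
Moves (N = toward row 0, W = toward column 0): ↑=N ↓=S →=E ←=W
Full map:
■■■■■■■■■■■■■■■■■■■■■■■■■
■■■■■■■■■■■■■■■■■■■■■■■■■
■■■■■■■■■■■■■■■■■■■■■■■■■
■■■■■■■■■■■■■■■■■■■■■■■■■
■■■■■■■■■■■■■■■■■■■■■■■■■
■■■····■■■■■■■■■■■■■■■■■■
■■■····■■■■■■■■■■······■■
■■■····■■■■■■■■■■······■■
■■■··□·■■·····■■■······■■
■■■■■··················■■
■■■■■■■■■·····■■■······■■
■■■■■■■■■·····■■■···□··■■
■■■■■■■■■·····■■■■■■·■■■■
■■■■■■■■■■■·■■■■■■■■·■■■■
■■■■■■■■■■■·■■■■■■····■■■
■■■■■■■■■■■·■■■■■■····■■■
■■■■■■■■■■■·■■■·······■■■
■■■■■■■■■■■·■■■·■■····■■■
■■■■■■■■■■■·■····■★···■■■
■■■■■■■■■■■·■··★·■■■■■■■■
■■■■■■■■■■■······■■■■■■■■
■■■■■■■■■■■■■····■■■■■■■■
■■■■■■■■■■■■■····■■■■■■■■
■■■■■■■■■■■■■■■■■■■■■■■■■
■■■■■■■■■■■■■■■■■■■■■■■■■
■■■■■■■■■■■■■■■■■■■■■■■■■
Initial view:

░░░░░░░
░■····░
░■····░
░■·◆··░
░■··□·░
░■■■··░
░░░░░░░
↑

░░░░░░░
░■■■■■░
░■····░
░■·◆··░
░■····░
░■··□·░
░■■■··░

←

░░░░░░░
░■■■■■■
░■■····
░■■◆···
░■■····
░■■··□·
░░■■■··

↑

░░░░░░░
░■■■■■░
░■■■■■■
░■■◆···
░■■····
░■■····
░■■··□·

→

░░░░░░░
■■■■■■░
■■■■■■░
■■·◆··░
■■····░
■■····░
■■··□·░

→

░░░░░░░
■■■■■■░
■■■■■■░
■··◆·■░
■····■░
■····■░
■··□·░░

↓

■■■■■■░
■■■■■■░
■····■░
■··◆·■░
■····■░
■··□·■░
■■■··░░

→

■■■■■░░
■■■■■■░
····■■░
···◆■■░
····■■░
··□·■■░
■■··░░░

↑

░░░░░░░
■■■■■■░
■■■■■■░
···◆■■░
····■■░
····■■░
··□·■■░

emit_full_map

■■■■■■■■
■■■■■■■■
■■···◆■■
■■····■■
■■····■■
■■··□·■■
░■■■··░░

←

░░░░░░░
■■■■■■■
■■■■■■■
■··◆·■■
■····■■
■····■■
■··□·■■

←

░░░░░░░
■■■■■■■
■■■■■■■
■■·◆··■
■■····■
■■····■
■■··□·■

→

░░░░░░░
■■■■■■■
■■■■■■■
■··◆·■■
■····■■
■····■■
■··□·■■

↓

■■■■■■■
■■■■■■■
■····■■
■··◆·■■
■····■■
■··□·■■
■■■··░░


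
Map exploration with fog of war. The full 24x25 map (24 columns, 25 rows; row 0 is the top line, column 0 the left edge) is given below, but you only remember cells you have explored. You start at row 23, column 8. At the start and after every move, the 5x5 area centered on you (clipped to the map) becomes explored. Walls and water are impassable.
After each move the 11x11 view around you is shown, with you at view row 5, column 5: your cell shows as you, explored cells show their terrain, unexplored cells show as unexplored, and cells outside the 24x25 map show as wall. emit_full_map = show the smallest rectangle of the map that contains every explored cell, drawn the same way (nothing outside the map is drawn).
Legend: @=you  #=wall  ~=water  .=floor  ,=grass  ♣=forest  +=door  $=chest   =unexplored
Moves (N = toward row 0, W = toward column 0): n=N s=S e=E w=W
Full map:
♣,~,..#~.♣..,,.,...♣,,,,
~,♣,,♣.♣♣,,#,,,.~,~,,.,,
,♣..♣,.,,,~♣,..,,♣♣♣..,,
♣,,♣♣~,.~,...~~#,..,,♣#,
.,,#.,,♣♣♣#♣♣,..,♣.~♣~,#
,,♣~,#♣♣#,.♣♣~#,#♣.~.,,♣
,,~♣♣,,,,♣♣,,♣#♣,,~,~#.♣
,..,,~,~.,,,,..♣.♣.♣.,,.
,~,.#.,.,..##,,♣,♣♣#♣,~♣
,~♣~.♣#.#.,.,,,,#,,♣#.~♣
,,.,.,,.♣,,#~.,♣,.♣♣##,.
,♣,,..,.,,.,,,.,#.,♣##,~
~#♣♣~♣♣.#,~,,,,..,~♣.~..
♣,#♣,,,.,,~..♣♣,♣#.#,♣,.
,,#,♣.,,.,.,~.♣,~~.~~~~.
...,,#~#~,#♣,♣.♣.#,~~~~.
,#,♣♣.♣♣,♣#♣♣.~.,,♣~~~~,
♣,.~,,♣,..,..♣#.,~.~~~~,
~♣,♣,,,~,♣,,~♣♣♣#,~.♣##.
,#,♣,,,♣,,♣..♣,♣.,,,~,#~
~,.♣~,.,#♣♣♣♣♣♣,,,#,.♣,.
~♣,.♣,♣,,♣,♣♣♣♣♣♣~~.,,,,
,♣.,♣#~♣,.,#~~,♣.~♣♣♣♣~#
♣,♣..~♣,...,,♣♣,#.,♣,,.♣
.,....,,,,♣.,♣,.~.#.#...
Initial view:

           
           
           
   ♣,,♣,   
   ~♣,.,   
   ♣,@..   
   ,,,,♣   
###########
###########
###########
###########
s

           
           
   ♣,,♣,   
   ~♣,.,   
   ♣,...   
   ,,@,♣   
###########
###########
###########
###########
###########

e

           
           
  ♣,,♣,    
  ~♣,.,#   
  ♣,...,   
  ,,,@♣.   
###########
###########
###########
###########
###########

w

           
           
   ♣,,♣,   
   ~♣,.,#  
   ♣,...,  
   ,,@,♣.  
###########
###########
###########
###########
###########

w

           
           
    ♣,,♣,  
   #~♣,.,# 
   ~♣,..., 
   .,@,,♣. 
###########
###########
###########
###########
###########

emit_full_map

 ♣,,♣, 
#~♣,.,#
~♣,...,
.,@,,♣.

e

           
           
   ♣,,♣,   
  #~♣,.,#  
  ~♣,...,  
  .,,@,♣.  
###########
###########
###########
###########
###########

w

           
           
    ♣,,♣,  
   #~♣,.,# 
   ~♣,..., 
   .,@,,♣. 
###########
###########
###########
###########
###########

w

           
           
     ♣,,♣, 
   ♣#~♣,.,#
   .~♣,...,
   ..@,,,♣.
###########
###########
###########
###########
###########

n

           
           
           
   ♣,♣,,♣, 
   ♣#~♣,.,#
   .~@,...,
   ..,,,,♣.
###########
###########
###########
###########

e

           
           
           
  ♣,♣,,♣,  
  ♣#~♣,.,# 
  .~♣@..., 
  ..,,,,♣. 
###########
###########
###########
###########

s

           
           
  ♣,♣,,♣,  
  ♣#~♣,.,# 
  .~♣,..., 
  ..,@,,♣. 
###########
###########
###########
###########
###########

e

           
           
 ♣,♣,,♣,   
 ♣#~♣,.,#  
 .~♣,...,  
 ..,,@,♣.  
###########
###########
###########
###########
###########

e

           
           
♣,♣,,♣,    
♣#~♣,.,#   
.~♣,...,   
..,,,@♣.   
###########
###########
###########
###########
###########

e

           
           
,♣,,♣,     
#~♣,.,#~   
~♣,...,,   
.,,,,@.,   
###########
###########
###########
###########
###########

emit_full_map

♣,♣,,♣,  
♣#~♣,.,#~
.~♣,...,,
..,,,,@.,

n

           
           
           
,♣,,♣,♣♣   
#~♣,.,#~   
~♣,..@,,   
.,,,,♣.,   
###########
###########
###########
###########

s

           
           
,♣,,♣,♣♣   
#~♣,.,#~   
~♣,...,,   
.,,,,@.,   
###########
###########
###########
###########
###########

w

           
           
♣,♣,,♣,♣♣  
♣#~♣,.,#~  
.~♣,...,,  
..,,,@♣.,  
###########
###########
###########
###########
###########

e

           
           
,♣,,♣,♣♣   
#~♣,.,#~   
~♣,...,,   
.,,,,@.,   
###########
###########
###########
###########
###########

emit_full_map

♣,♣,,♣,♣♣
♣#~♣,.,#~
.~♣,...,,
..,,,,@.,

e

           
           
♣,,♣,♣♣    
~♣,.,#~~   
♣,...,,♣   
,,,,♣@,♣   
###########
###########
###########
###########
###########

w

           
           
,♣,,♣,♣♣   
#~♣,.,#~~  
~♣,...,,♣  
.,,,,@.,♣  
###########
###########
###########
###########
###########

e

           
           
♣,,♣,♣♣    
~♣,.,#~~   
♣,...,,♣   
,,,,♣@,♣   
###########
###########
###########
###########
###########

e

           
           
,,♣,♣♣     
♣,.,#~~,   
,...,,♣♣   
,,,♣.@♣,   
###########
###########
###########
###########
###########

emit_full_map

♣,♣,,♣,♣♣  
♣#~♣,.,#~~,
.~♣,...,,♣♣
..,,,,♣.@♣,


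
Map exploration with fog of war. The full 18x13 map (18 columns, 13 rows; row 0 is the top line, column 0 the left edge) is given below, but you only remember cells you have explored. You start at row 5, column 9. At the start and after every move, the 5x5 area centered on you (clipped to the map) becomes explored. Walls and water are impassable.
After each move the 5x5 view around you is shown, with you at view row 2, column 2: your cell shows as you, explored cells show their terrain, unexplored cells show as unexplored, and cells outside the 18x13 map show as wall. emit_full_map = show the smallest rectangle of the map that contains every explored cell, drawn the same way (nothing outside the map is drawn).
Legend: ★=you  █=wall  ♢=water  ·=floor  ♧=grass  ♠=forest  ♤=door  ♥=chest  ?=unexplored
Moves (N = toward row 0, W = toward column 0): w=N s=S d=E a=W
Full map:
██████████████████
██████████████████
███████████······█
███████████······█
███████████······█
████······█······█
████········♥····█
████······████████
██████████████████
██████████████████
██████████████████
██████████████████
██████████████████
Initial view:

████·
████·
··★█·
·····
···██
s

████·
···█·
··★··
···██
█████

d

███··
··█··
··★·♥
··███
█████

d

██···
·█···
··★♥·
·████
█████

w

██···
██···
·█★··
···♥·
·████

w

██···
██···
██★··
·█···
···♥·

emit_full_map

??██···
████···
████★··
···█···
·····♥·
···████
███████

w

█████
██···
██★··
██···
·█···

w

█████
█████
██★··
██···
██···

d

█████
█████
█·★··
█····
█····

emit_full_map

??██████
??██████
??██·★··
████····
████····
···█···?
·····♥·?
···████?
███████?
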